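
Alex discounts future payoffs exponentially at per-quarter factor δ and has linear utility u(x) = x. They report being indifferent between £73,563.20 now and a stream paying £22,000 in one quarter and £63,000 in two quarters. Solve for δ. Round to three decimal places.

δ ≈ 0.920

Present value of the stream is 22000·δ + 63000·δ². Indifference gives 22000δ + 63000δ² = 73563.20.
That is, 63000δ² + 22000δ − 73563.20 = 0, a quadratic in δ.
The positive root is δ = [−22000 + √(22000² + 4·63000·73563.20)] / (2·63000) = (−22000 + 137920.000)/126000 ≈ 0.920.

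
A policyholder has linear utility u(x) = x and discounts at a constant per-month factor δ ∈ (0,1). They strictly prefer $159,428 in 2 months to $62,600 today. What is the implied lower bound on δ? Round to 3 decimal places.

δ > 0.627

The preference means 62600 < δ^2·159428.
So δ^2 > 62600/159428 = 0.39265; taking the square root of both positive sides preserves the inequality.
δ > 0.39265^(1/2) = 0.627.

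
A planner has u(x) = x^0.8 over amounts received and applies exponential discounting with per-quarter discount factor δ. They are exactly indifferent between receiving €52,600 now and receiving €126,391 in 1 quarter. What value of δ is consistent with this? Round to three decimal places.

δ ≈ 0.496

The payoff in 1 quarter is discounted by δ, so u(52600) = δ·u(126391) and δ = u(52600)/u(126391).
With u(x) = x^0.8: δ = 52600^0.8/126391^0.8 = (52600/126391)^0.8 = 0.49592.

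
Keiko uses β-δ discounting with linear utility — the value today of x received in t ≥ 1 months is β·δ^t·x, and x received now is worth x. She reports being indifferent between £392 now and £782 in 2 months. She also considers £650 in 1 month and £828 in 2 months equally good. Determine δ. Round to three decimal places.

From the later pair, β·δ^1·650 = β·δ^2·828; dividing through, δ = 650/828 = 0.78502.

δ ≈ 0.785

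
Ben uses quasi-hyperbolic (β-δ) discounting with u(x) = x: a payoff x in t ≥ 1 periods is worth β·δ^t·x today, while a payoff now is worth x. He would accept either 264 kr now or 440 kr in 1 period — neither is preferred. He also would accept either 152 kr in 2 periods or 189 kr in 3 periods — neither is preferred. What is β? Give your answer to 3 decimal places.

Both payoffs in the second observation are in the future, so β drops out: δ^2·152 = δ^3·189 ⇒ δ = 152/189 = 0.80423.
The first indifference: 264 = β·δ·440, so β = 264/(δ·440) = 264/(0.80423·440) ≈ 0.746.

β ≈ 0.746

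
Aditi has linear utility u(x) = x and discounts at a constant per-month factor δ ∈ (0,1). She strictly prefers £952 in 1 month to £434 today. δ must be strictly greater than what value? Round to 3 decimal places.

δ > 0.456

Comparing present values: 434 < δ·952.
Dividing through by 952 gives δ > 0.45588.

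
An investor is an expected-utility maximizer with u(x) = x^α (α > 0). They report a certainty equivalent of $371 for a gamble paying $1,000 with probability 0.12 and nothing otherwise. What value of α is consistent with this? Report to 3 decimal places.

α ≈ 2.138

The lottery's expected utility is 0.12·u(1000) + 0.88·u(0) = 0.12·1000^α (since u(0) = 0 for α > 0).
Setting u(371) equal to that: 371^α = 0.12·1000^α ⇒ (371/1000)^α = 0.12.
α = ln(0.12) / ln(371/1000) = -2.120264/-0.991553 ≈ 2.138.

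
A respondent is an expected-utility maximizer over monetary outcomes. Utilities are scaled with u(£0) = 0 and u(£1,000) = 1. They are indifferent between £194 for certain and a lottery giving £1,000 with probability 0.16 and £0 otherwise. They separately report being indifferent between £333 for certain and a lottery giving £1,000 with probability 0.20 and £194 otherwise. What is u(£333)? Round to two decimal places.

First, u(£194) = 0.16·u(£1,000) + 0.84·u(£0) = 0.16.
The second indifference gives u(£333) = 0.20·u(£1,000) + 0.80·u(£194) = 0.20·1.00 + 0.80·0.16 = 0.3280.

0.33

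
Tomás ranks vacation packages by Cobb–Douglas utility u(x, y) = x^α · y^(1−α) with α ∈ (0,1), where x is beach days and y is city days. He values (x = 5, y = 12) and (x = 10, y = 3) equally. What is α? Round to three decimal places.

Set the two utilities equal: 5^α·12^(1−α) = 10^α·3^(1−α).
Rearrange to (5/10)^α = (3/12)^(1−α) and take logs: α·-0.693147 = (1−α)·-1.386294.
Thus α·(-2.079441) = -1.386294, so α = -1.386294/-2.079441 ≈ 0.667.

α ≈ 0.667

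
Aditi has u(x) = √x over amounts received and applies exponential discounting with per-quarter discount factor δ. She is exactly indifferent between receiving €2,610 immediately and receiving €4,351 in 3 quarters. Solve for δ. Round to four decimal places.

δ ≈ 0.9184

Equating discounted utilities: u(2610) = δ^3·u(4351) ⇒ δ^3 = u(2610)/u(4351).
With u(x) = √x: δ^3 = √2610/√4351 = √(2610/4351) = 0.77451.
Taking the cube root: δ = 0.77451^(1/3) ≈ 0.9184.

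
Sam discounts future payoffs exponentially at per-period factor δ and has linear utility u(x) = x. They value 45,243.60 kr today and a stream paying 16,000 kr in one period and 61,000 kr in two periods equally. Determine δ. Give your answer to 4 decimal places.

The stream is worth 16000δ + 61000δ² today, so 16000δ + 61000δ² = 45243.60.
That is, 61000δ² + 16000δ − 45243.60 = 0, a quadratic in δ.
The positive root is δ = [−16000 + √(16000² + 4·61000·45243.60)] / (2·61000) = (−16000 + 106280.000)/122000 ≈ 0.7400.

δ ≈ 0.7400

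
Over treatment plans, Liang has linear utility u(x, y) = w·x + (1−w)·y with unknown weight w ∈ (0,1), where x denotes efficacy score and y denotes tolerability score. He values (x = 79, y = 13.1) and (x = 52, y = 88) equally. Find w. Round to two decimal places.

u(79,13.1) = u(52,88) means w·79 + (1−w)·13.1 = w·52 + (1−w)·88.
w·(79−52) = (1−w)·(88−13.1), i.e. w·27 = (1−w)·74.9.
So w/(1−w) = 74.9/27 = 2.7741, giving w = 74.9/(27+74.9) = 0.74.

w = 0.74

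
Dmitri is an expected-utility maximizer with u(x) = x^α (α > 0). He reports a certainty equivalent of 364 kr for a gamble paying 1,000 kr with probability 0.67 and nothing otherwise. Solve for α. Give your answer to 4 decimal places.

α ≈ 0.3963

The lottery's expected utility is 0.67·u(1000) + 0.33·u(0) = 0.67·1000^α (since u(0) = 0 for α > 0).
Equating: 364^α = 0.67·1000^α, i.e. 0.3640^α = 0.67.
Take logs: α = ln 0.67 / ln(364/1000) ≈ 0.396276.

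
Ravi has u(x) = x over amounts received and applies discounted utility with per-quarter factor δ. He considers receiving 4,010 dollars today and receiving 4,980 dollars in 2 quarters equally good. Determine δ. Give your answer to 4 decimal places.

δ ≈ 0.8973

Equating discounted utilities: u(4010) = δ^2·u(4980) ⇒ δ^2 = u(4010)/u(4980).
With u(x) = x: δ^2 = 4010/4980 = 0.80522.
Hence δ = (0.80522)^(1/2) = 0.897341.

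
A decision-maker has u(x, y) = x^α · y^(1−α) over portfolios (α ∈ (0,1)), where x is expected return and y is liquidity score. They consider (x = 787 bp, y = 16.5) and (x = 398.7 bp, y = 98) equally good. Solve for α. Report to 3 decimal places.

α ≈ 0.724

Set the two utilities equal: 787^α·16.5^(1−α) = 398.7^α·98^(1−α).
(787/398.7)^α = (98/16.5)^(1−α); take logs: α·ln(787/398.7) = (1−α)·ln(98/16.5), i.e. α·0.680019 = (1−α)·1.781607.
With A = 0.680019 and B = 1.781607: α·A = (1−α)·B, so α = B/(A+B) = 1.781607/2.461626 ≈ 0.724.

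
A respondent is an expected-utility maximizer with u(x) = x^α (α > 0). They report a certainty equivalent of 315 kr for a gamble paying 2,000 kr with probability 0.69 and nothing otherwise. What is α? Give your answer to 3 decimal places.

Since u(0) = 0, the lottery's EU is 0.69·2000^α.
Equating: 315^α = 0.69·2000^α, i.e. 0.1575^α = 0.69.
Take logs: α = ln 0.69 / ln(315/2000) ≈ 0.20076.

α ≈ 0.201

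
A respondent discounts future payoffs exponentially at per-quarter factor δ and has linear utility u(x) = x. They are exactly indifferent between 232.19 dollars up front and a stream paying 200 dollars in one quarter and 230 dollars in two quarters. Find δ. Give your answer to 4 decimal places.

Present value of the stream is 200·δ + 230·δ². Indifference gives 200δ + 230δ² = 232.19.
That is, 230δ² + 200δ − 232.19 = 0, a quadratic in δ.
By the quadratic formula (taking the positive root), δ = (−200 + √253614.80) / 460 ≈ 0.6600.

δ ≈ 0.6600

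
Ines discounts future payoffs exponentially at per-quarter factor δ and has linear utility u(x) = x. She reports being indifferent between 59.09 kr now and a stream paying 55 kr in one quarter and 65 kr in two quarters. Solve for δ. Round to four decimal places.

δ ≈ 0.6200

The stream is worth 55δ + 65δ² today, so 55δ + 65δ² = 59.09.
So 65δ² + 55δ − 59.09 = 0.
δ = (−55 + √(55² + 4·65·59.09)) / (2·65) = (−55 + √18388.40) / 130 ≈ 0.6200.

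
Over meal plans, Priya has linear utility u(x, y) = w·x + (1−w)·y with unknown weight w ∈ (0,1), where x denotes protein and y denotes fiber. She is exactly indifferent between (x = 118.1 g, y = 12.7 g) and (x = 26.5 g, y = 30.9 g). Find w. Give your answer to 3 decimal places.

w = 0.166

u(118.1,12.7) = u(26.5,30.9) means w·118.1 + (1−w)·12.7 = w·26.5 + (1−w)·30.9.
Rearranging, 91.6·w − 18.2·(1−w) = 0.
The marginal rate of substitution is 18.2/91.6, so w = 18.2/(91.6+18.2) = 0.166.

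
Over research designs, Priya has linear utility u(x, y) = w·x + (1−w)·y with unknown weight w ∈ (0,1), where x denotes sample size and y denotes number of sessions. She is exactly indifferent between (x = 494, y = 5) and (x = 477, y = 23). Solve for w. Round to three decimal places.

Equating utilities: w·494 + (1−w)·5 = w·477 + (1−w)·23.
w·(494−477) = (1−w)·(23−5), i.e. w·17 = (1−w)·18.
The marginal rate of substitution is 18/17, so w = 18/(17+18) = 0.514.

w = 0.514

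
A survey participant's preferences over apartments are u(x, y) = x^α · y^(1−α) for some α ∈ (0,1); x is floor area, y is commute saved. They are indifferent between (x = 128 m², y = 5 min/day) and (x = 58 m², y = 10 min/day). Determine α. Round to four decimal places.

α ≈ 0.4668

The Cobb–Douglas utilities coincide, so 128^α·5^(1−α) = 58^α·10^(1−α).
Taking logs: α·ln 128 + (1−α)·ln 5 = α·ln 58 + (1−α)·ln 10, i.e. α·0.7915873 = (1−α)·0.6931472.
Thus α·(1.4847345) = 0.6931472, so α = 0.6931472/1.4847345 ≈ 0.4668.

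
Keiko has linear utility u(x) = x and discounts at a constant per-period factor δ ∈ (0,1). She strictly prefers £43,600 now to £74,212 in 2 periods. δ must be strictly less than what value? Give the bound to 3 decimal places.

δ < 0.766

The preference means 43600 > δ^2·74212.
Dividing by 74212: δ^2 < 0.58751. Both sides are positive, so the square root keeps the direction.
δ < (43600/74212)^(1/2) ≈ 0.766.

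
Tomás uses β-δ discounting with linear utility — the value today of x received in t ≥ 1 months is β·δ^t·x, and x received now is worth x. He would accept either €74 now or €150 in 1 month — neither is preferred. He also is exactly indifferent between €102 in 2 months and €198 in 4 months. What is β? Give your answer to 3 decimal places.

The second indifference involves only future payoffs, so β cancels: β·δ^2·102 = β·δ^4·198, giving δ^2 = 102/198 = 0.51515, so δ = 0.71774.
Substituting δ into 74 = β·δ·150: β = 74/(107.661) ≈ 0.687.

β ≈ 0.687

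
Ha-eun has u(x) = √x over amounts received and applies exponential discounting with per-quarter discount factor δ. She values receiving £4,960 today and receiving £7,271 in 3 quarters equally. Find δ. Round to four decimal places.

Equating discounted utilities: u(4960) = δ^3·u(7271) ⇒ δ^3 = u(4960)/u(7271).
Since u(x) = √x, δ^3 = √(4960/7271) = 0.82593.
Taking the cube root: δ = 0.82593^(1/3) ≈ 0.9382.

δ ≈ 0.9382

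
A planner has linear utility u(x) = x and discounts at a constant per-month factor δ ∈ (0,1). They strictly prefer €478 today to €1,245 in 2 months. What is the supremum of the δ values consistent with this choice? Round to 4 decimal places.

The preference means 478 > δ^2·1245.
Hence δ^2 < 478/1245 = 0.38394, and x ↦ x^(1/2) is increasing on (0,∞).
δ < (478/1245)^(1/2) ≈ 0.6196.

δ < 0.6196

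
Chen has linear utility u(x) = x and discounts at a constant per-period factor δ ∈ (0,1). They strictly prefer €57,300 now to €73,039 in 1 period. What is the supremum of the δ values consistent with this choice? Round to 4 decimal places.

δ < 0.7845

Comparing present values: 57300 > δ·73039.
So δ < 57300/73039 = 0.78451.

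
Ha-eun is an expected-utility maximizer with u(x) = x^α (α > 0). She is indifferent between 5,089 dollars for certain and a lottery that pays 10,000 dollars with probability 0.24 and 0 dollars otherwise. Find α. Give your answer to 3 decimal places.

α ≈ 2.113

Since u(0) = 0, the lottery's EU is 0.24·10000^α.
Indifference: 5089^α = 0.24·10000^α, so (5089/10000)^α = 0.24.
Taking logs: α·ln(5089/10000) = ln(0.24), so α = -1.427116 / -0.675504 ≈ 2.113.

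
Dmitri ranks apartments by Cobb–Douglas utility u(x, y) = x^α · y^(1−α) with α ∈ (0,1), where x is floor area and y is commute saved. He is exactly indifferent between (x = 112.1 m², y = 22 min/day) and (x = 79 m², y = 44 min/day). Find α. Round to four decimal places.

The Cobb–Douglas utilities coincide, so 112.1^α·22^(1−α) = 79^α·44^(1−α).
Rearrange to (112.1/79)^α = (44/22)^(1−α) and take logs: α·0.3499435 = (1−α)·0.6931472.
Thus α·(1.0430907) = 0.6931472, so α = 0.6931472/1.0430907 ≈ 0.6645.

α ≈ 0.6645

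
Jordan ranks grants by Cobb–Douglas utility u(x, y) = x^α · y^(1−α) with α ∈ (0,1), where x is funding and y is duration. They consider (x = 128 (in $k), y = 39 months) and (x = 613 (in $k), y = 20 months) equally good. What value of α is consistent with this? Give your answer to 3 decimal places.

α ≈ 0.299

Indifference: 128^α · 39^(1−α) = 613^α · 20^(1−α).
(128/613)^α = (20/39)^(1−α); take logs: α·ln(128/613) = (1−α)·ln(20/39), i.e. α·-1.566335 = (1−α)·-0.667829.
Thus α·(-2.234164) = -0.667829, so α = -0.667829/-2.234164 ≈ 0.299.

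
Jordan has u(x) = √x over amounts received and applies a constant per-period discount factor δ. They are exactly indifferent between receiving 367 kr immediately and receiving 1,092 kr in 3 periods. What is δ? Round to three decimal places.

δ ≈ 0.834

The payoff in 3 periods is discounted by δ^3, so u(367) = δ^3·u(1092) and δ^3 = u(367)/u(1092).
Since u(x) = √x, δ^3 = √(367/1092) = 0.57972.
Hence δ = (0.57972)^(1/3) = 0.83382.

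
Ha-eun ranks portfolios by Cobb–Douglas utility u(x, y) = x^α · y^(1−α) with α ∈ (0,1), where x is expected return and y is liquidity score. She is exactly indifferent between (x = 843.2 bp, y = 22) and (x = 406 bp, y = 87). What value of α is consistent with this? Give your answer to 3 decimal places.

α ≈ 0.653

Set the two utilities equal: 843.2^α·22^(1−α) = 406^α·87^(1−α).
Taking logs: α·ln 843.2 + (1−α)·ln 22 = α·ln 406 + (1−α)·ln 87, i.e. α·0.730851 = (1−α)·1.374866.
With A = 0.730851 and B = 1.374866: α·A = (1−α)·B, so α = B/(A+B) = 1.374866/2.105717 ≈ 0.653.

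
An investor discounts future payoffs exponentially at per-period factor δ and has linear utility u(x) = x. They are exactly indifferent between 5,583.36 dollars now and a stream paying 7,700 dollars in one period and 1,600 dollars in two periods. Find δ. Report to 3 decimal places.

δ ≈ 0.640

Present value of the stream is 7700·δ + 1600·δ². Indifference gives 7700δ + 1600δ² = 5583.36.
So 1600δ² + 7700δ − 5583.36 = 0.
δ = (−7700 + √(7700² + 4·1600·5583.36)) / (2·1600) = (−7700 + √95023504.00) / 3200 ≈ 0.640.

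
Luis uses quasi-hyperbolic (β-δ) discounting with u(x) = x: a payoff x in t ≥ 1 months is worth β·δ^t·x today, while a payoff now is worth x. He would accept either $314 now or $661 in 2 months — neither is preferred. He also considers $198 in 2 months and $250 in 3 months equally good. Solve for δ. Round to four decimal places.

The second indifference involves only future payoffs, so β cancels: β·δ^2·198 = β·δ^3·250, giving δ = 198/250 = 0.79200.

δ ≈ 0.7920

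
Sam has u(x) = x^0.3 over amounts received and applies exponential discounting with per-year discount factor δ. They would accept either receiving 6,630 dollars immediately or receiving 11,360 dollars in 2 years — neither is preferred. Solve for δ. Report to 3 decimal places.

Equating discounted utilities: u(6630) = δ^2·u(11360) ⇒ δ^2 = u(6630)/u(11360).
Since u(x) = x^0.3, δ^2 = (6630/11360)^0.3 = 0.58363^0.3 = 0.85083.
Taking the square root: δ = 0.85083^(1/2) ≈ 0.922.

δ ≈ 0.922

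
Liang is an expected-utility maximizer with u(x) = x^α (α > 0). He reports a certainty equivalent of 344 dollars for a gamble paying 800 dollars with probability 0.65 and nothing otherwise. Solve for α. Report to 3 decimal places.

α ≈ 0.510

The lottery's expected utility is 0.65·u(800) + 0.35·u(0) = 0.65·800^α (since u(0) = 0 for α > 0).
Setting u(344) equal to that: 344^α = 0.65·800^α ⇒ (344/800)^α = 0.65.
Take logs: α = ln 0.65 / ln(344/800) ≈ 0.51042.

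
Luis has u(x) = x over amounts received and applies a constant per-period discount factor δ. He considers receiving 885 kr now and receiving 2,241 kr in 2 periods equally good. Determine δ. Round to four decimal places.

Indifference means u(885) = δ^2 · u(2241), so δ^2 = u(885)/u(2241).
With u(x) = x: δ^2 = 885/2241 = 0.39491.
Hence δ = (0.39491)^(1/2) = 0.628421.

δ ≈ 0.6284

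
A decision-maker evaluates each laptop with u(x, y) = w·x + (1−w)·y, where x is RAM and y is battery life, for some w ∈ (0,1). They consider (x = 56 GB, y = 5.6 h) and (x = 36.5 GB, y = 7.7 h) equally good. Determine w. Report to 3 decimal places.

w = 0.097

Equating utilities: w·56 + (1−w)·5.6 = w·36.5 + (1−w)·7.7.
Rearranging, 19.5·w − 2.1·(1−w) = 0.
So w/(1−w) = 2.1/19.5 = 0.1077, giving w = 2.1/(19.5+2.1) = 0.097.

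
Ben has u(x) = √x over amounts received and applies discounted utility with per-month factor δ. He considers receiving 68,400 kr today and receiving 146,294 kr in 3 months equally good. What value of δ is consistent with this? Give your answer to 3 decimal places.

Equating discounted utilities: u(68400) = δ^3·u(146294) ⇒ δ^3 = u(68400)/u(146294).
Since u(x) = √x, δ^3 = √(68400/146294) = 0.68378.
Hence δ = (0.68378)^(1/3) = 0.88099.

δ ≈ 0.881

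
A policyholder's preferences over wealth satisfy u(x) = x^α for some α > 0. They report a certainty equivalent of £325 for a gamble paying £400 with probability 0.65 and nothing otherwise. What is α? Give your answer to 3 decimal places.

Since u(0) = 0, the lottery's EU is 0.65·400^α.
Setting u(325) equal to that: 325^α = 0.65·400^α ⇒ (325/400)^α = 0.65.
Take logs: α = ln 0.65 / ln(325/400) ≈ 2.07467.

α ≈ 2.075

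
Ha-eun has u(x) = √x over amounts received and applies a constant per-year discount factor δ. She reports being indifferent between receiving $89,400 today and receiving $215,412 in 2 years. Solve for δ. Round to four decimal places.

δ ≈ 0.8026

Equating discounted utilities: u(89400) = δ^2·u(215412) ⇒ δ^2 = u(89400)/u(215412).
With u(x) = √x: δ^2 = √89400/√215412 = √(89400/215412) = 0.64422.
So δ = 0.64422^(1/2) ≈ 0.8026.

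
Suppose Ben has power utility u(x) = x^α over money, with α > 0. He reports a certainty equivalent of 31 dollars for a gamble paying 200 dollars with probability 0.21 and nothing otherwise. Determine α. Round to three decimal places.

Since u(0) = 0, the lottery's EU is 0.21·200^α.
Indifference: 31^α = 0.21·200^α, so (31/200)^α = 0.21.
Taking logs: α·ln(31/200) = ln(0.21), so α = -1.560648 / -1.864330 ≈ 0.837.

α ≈ 0.837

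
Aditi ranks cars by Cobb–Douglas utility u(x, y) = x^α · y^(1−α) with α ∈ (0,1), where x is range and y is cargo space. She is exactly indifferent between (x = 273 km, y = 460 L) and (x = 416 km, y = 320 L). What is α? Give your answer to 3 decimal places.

The Cobb–Douglas utilities coincide, so 273^α·460^(1−α) = 416^α·320^(1−α).
(273/416)^α = (320/460)^(1−α); take logs: α·ln(273/416) = (1−α)·ln(320/460), i.e. α·-0.421213 = (1−α)·-0.362905.
So α/(1−α) = (-0.362905)/(-0.421213) = 0.861571, and α = 0.861571/1.861571 ≈ 0.463.

α ≈ 0.463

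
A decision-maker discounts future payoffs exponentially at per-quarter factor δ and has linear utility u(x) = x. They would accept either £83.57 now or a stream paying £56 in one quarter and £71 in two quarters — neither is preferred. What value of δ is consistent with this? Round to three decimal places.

δ ≈ 0.760

The stream is worth 56δ + 71δ² today, so 56δ + 71δ² = 83.57.
So 71δ² + 56δ − 83.57 = 0.
By the quadratic formula (taking the positive root), δ = (−56 + √26869.88) / 142 ≈ 0.760.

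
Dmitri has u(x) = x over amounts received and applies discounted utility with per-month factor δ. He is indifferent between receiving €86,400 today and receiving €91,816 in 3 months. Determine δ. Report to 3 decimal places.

δ ≈ 0.980

The payoff in 3 months is discounted by δ^3, so u(86400) = δ^3·u(91816) and δ^3 = u(86400)/u(91816).
With u(x) = x: δ^3 = 86400/91816 = 0.94101.
So δ = 0.94101^(1/3) ≈ 0.980.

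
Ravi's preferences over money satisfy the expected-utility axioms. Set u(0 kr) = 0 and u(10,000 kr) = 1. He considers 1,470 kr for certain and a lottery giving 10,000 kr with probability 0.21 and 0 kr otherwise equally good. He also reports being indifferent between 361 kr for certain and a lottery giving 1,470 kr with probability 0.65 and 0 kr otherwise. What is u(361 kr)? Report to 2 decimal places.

0.14

The first gamble pins u(1,470 kr): it must equal 0.21·1 + 0.79·0 = 0.21.
Chaining: u(361 kr) = 0.65·0.21 + 0.35·0.00 = 0.1365.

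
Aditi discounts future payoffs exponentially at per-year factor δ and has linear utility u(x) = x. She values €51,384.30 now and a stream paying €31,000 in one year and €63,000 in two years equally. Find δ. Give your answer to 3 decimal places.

δ ≈ 0.690

Equating present values: 51384.30 = 31000δ + 63000δ².
So 63000δ² + 31000δ − 51384.30 = 0.
δ = (−31000 + √(31000² + 4·63000·51384.30)) / (2·63000) = (−31000 + √13909843600.00) / 126000 ≈ 0.690.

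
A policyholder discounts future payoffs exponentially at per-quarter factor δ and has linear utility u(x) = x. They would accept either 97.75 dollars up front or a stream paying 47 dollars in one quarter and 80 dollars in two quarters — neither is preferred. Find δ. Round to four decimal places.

Equating present values: 97.75 = 47δ + 80δ².
That is, 80δ² + 47δ − 97.75 = 0, a quadratic in δ.
By the quadratic formula (taking the positive root), δ = (−47 + √33489.00) / 160 ≈ 0.8500.

δ ≈ 0.8500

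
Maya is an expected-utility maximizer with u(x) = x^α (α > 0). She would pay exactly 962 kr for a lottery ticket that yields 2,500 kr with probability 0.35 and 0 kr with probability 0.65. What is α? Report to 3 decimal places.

α ≈ 1.099

The lottery's expected utility is 0.35·u(2500) + 0.65·u(0) = 0.35·2500^α (since u(0) = 0 for α > 0).
Equating: 962^α = 0.35·2500^α, i.e. 0.3848^α = 0.35.
α = ln(0.35) / ln(962/2500) = -1.049822/-0.955032 ≈ 1.099.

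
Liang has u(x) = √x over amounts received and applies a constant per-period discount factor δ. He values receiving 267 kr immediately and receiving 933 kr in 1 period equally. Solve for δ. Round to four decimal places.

Indifference means u(267) = δ · u(933), so δ = u(267)/u(933).
With u(x) = √x: δ = √267/√933 = √(267/933) = 0.53495.

δ ≈ 0.5350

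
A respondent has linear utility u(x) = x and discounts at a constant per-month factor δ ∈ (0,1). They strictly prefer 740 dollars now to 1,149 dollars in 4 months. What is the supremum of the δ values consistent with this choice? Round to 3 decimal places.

δ < 0.896

Under u(x) = x this choice says 740 > δ^4·1149.
Dividing by 1149: δ^4 < 0.64404. Both sides are positive, so the 4th root keeps the direction.
δ < (740/1149)^(1/4) ≈ 0.896.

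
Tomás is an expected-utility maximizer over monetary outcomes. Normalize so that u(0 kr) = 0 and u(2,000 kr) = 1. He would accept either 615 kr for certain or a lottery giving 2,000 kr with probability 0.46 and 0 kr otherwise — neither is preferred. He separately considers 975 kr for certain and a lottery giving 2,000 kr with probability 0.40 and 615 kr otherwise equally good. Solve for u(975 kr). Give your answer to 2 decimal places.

From the first indifference, u(615 kr) = 0.46·u(2,000 kr) + 0.54·u(0 kr) = 0.46·1 + 0.54·0 = 0.46.
The second indifference gives u(975 kr) = 0.40·u(2,000 kr) + 0.60·u(615 kr) = 0.40·1.00 + 0.60·0.46 = 0.6760.

0.68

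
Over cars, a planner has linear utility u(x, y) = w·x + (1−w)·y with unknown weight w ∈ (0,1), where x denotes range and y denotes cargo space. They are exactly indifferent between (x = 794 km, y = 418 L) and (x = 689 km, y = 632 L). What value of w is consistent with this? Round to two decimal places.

w = 0.67

Indifference: w·794 + (1−w)·418 = w·689 + (1−w)·632.
Collecting terms: w·105 = (1−w)·214.
So w/(1−w) = 214/105 = 2.0381, giving w = 214/(105+214) = 0.67.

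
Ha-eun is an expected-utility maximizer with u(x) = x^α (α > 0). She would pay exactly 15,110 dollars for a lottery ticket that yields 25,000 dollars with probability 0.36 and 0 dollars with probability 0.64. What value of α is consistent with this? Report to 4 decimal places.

α ≈ 2.0290

The lottery's expected utility is 0.36·u(25000) + 0.64·u(0) = 0.36·25000^α (since u(0) = 0 for α > 0).
Indifference: 15110^α = 0.36·25000^α, so (15110/25000)^α = 0.36.
α = ln(0.36) / ln(15110/25000) = -1.0216512/-0.5035190 ≈ 2.0290.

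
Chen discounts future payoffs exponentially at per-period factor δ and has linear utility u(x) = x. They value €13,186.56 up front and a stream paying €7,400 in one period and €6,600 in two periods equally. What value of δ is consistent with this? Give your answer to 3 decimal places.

The stream is worth 7400δ + 6600δ² today, so 7400δ + 6600δ² = 13186.56.
That is, 6600δ² + 7400δ − 13186.56 = 0, a quadratic in δ.
By the quadratic formula (taking the positive root), δ = (−7400 + √402885184.00) / 13200 ≈ 0.960.

δ ≈ 0.960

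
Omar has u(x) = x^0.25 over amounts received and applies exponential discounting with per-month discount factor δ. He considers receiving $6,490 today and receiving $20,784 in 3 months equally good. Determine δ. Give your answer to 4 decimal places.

δ ≈ 0.9076

The payoff in 3 months is discounted by δ^3, so u(6490) = δ^3·u(20784) and δ^3 = u(6490)/u(20784).
With u(x) = x^0.25: δ^3 = 6490^0.25/20784^0.25 = (6490/20784)^0.25 = 0.74753.
Hence δ = (0.74753)^(1/3) = 0.907562.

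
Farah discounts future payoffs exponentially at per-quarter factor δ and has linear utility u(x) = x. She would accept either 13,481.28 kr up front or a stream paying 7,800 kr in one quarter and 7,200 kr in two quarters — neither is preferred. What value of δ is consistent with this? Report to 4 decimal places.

δ ≈ 0.9300

The stream is worth 7800δ + 7200δ² today, so 7800δ + 7200δ² = 13481.28.
Rearranged: 7200δ² + 7800δ − 13481.28 = 0.
δ = (−7800 + √(7800² + 4·7200·13481.28)) / (2·7200) = (−7800 + √449100864.00) / 14400 ≈ 0.9300.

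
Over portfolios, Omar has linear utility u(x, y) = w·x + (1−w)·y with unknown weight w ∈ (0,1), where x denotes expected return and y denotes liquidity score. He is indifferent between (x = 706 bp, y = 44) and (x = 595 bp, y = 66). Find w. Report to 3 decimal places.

Equating utilities: w·706 + (1−w)·44 = w·595 + (1−w)·66.
Rearranging, 111·w − 22·(1−w) = 0.
Hence w = 22/(111+22) = 22/133 = 0.165.

w = 0.165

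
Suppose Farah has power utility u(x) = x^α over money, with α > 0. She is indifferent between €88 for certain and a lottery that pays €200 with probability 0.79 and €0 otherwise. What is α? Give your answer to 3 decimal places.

Since u(0) = 0, the lottery's EU is 0.79·200^α.
Indifference: 88^α = 0.79·200^α, so (88/200)^α = 0.79.
Taking logs: α·ln(88/200) = ln(0.79), so α = -0.235722 / -0.820981 ≈ 0.287.

α ≈ 0.287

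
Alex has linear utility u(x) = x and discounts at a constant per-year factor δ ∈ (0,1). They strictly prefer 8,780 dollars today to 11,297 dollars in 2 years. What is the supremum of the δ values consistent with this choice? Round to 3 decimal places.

δ < 0.882

The preference means 8780 > δ^2·11297.
Dividing by 11297: δ^2 < 0.77720. Both sides are positive, so the square root keeps the direction.
δ < 0.77720^(1/2) = 0.882.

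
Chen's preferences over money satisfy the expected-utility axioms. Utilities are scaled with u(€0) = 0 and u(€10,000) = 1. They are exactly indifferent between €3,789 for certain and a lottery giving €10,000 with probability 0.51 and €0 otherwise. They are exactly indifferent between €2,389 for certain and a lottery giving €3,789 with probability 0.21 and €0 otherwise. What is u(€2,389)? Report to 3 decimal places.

0.107

From the first indifference, u(€3,789) = 0.51·u(€10,000) + 0.49·u(€0) = 0.51·1 + 0.49·0 = 0.51.
Then u(€2,389) = 0.21·u(€3,789) + 0.79·u(€0) = 0.21·0.51 + 0.79·0.00 = 0.1071.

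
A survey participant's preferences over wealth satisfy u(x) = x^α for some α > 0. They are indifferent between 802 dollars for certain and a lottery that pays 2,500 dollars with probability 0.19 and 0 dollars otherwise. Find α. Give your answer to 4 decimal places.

α ≈ 1.4607

EU(lottery) = 0.19·2500^α + 0.81·0 = 0.19·2500^α.
Equating: 802^α = 0.19·2500^α, i.e. 0.3208^α = 0.19.
Taking logs: α·ln(802/2500) = ln(0.19), so α = -1.6607312 / -1.1369374 ≈ 1.4607.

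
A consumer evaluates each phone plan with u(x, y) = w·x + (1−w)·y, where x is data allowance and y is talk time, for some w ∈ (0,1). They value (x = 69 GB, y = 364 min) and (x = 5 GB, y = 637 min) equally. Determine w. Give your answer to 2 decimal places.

w = 0.81

Equating utilities: w·69 + (1−w)·364 = w·5 + (1−w)·637.
Rearranging, 64·w − 273·(1−w) = 0.
The marginal rate of substitution is 273/64, so w = 273/(64+273) = 0.81.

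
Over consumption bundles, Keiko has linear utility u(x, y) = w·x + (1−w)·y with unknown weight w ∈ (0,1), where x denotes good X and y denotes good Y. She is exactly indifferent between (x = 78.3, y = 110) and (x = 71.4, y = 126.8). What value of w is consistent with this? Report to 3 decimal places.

u(78.3,110) = u(71.4,126.8) means w·78.3 + (1−w)·110 = w·71.4 + (1−w)·126.8.
Rearranging, 6.9·w − 16.8·(1−w) = 0.
Hence w = 16.8/(6.9+16.8) = 16.8/23.7 = 0.709.

w = 0.709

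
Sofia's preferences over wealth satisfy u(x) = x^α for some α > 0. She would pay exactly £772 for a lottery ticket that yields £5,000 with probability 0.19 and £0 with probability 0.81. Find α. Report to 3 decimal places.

EU(lottery) = 0.19·5000^α + 0.81·0 = 0.19·5000^α.
Equating: 772^α = 0.19·5000^α, i.e. 0.1544^α = 0.19.
Take logs: α = ln 0.19 / ln(772/5000) ≈ 0.88894.

α ≈ 0.889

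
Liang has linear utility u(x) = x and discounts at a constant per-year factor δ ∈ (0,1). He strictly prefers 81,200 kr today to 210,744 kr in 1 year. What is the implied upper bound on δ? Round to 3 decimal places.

δ < 0.385

The preference means 81200 > δ·210744.
Dividing through by 210744 gives δ < 0.38530.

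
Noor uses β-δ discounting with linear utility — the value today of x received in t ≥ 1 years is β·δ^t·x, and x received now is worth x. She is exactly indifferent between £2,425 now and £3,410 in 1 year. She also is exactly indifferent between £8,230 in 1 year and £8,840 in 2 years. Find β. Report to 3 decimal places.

β ≈ 0.764

Both payoffs in the second observation are in the future, so β drops out: δ^1·8230 = δ^2·8840 ⇒ δ = 8230/8840 = 0.93100.
Substituting δ into 2425 = β·δ·3410: β = 2425/(3174.695) ≈ 0.764.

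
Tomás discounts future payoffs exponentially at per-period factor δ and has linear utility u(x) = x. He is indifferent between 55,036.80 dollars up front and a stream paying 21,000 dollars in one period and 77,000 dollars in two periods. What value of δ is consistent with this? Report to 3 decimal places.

The stream is worth 21000δ + 77000δ² today, so 21000δ + 77000δ² = 55036.80.
So 77000δ² + 21000δ − 55036.80 = 0.
By the quadratic formula (taking the positive root), δ = (−21000 + √17392334400.00) / 154000 ≈ 0.720.

δ ≈ 0.720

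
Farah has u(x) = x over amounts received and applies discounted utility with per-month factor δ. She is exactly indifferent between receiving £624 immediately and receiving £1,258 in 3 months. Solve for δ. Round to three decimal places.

The payoff in 3 months is discounted by δ^3, so u(624) = δ^3·u(1258) and δ^3 = u(624)/u(1258).
With u(x) = x: δ^3 = 624/1258 = 0.49603.
Hence δ = (0.49603)^(1/3) = 0.79159.

δ ≈ 0.792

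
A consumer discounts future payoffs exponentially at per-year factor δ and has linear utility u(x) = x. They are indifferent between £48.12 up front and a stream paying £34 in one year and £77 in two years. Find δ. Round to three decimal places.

Equating present values: 48.12 = 34δ + 77δ².
Rearranged: 77δ² + 34δ − 48.12 = 0.
By the quadratic formula (taking the positive root), δ = (−34 + √15976.96) / 154 ≈ 0.600.

δ ≈ 0.600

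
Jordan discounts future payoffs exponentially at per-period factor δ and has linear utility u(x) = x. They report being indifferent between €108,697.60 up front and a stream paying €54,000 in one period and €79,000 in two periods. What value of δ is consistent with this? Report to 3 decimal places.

The stream is worth 54000δ + 79000δ² today, so 54000δ + 79000δ² = 108697.60.
That is, 79000δ² + 54000δ − 108697.60 = 0, a quadratic in δ.
By the quadratic formula (taking the positive root), δ = (−54000 + √37264441600.00) / 158000 ≈ 0.880.

δ ≈ 0.880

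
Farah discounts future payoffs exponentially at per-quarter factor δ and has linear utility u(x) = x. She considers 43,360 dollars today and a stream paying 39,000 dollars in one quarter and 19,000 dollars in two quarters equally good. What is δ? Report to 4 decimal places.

δ ≈ 0.8000

Equating present values: 43360 = 39000δ + 19000δ².
That is, 19000δ² + 39000δ − 43360 = 0, a quadratic in δ.
δ = (−39000 + √(39000² + 4·19000·43360)) / (2·19000) = (−39000 + √4816360000.00) / 38000 ≈ 0.8000.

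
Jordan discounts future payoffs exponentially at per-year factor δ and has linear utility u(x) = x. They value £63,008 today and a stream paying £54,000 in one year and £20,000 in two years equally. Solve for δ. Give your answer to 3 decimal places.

δ ≈ 0.880

The stream is worth 54000δ + 20000δ² today, so 54000δ + 20000δ² = 63008.
That is, 20000δ² + 54000δ − 63008 = 0, a quadratic in δ.
The positive root is δ = [−54000 + √(54000² + 4·20000·63008)] / (2·20000) = (−54000 + 89200.000)/40000 ≈ 0.880.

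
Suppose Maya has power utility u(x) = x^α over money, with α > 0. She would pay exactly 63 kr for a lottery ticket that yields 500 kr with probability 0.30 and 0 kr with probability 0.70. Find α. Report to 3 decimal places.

α ≈ 0.581

The lottery's expected utility is 0.30·u(500) + 0.70·u(0) = 0.30·500^α (since u(0) = 0 for α > 0).
Indifference: 63^α = 0.30·500^α, so (63/500)^α = 0.30.
Taking logs: α·ln(63/500) = ln(0.30), so α = -1.203973 / -2.071473 ≈ 0.581.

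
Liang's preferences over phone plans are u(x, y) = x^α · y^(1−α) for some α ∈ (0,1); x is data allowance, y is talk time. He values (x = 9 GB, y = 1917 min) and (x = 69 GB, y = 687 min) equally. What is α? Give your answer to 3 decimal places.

α ≈ 0.335

Indifference: 9^α · 1917^(1−α) = 69^α · 687^(1−α).
Rearrange to (9/69)^α = (687/1917)^(1−α) and take logs: α·-2.036882 = (1−α)·-1.026182.
Thus α·(-3.063064) = -1.026182, so α = -1.026182/-3.063064 ≈ 0.335.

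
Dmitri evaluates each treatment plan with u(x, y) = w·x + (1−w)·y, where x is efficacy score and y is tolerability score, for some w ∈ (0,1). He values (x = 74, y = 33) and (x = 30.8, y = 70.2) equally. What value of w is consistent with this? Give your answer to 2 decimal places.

w = 0.46

u(74,33) = u(30.8,70.2) means w·74 + (1−w)·33 = w·30.8 + (1−w)·70.2.
Rearranging, 43.2·w − 37.2·(1−w) = 0.
Hence w = 37.2/(43.2+37.2) = 37.2/80.4 = 0.46.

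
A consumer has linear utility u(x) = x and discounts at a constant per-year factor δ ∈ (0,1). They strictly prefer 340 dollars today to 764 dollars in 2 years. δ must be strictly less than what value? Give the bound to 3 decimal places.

The preference means 340 > δ^2·764.
Dividing by 764: δ^2 < 0.44503. Both sides are positive, so the square root keeps the direction.
δ < (340/764)^(1/2) ≈ 0.667.

δ < 0.667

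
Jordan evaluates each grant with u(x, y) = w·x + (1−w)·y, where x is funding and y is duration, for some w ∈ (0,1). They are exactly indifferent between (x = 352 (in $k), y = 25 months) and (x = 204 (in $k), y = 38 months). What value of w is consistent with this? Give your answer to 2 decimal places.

Equating utilities: w·352 + (1−w)·25 = w·204 + (1−w)·38.
w·(352−204) = (1−w)·(38−25), i.e. w·148 = (1−w)·13.
The marginal rate of substitution is 13/148, so w = 13/(148+13) = 0.08.

w = 0.08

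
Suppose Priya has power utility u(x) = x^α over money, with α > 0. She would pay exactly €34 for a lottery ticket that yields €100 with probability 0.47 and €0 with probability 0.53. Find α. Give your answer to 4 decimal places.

α ≈ 0.6999

EU(lottery) = 0.47·100^α + 0.53·0 = 0.47·100^α.
Equating: 34^α = 0.47·100^α, i.e. 0.3400^α = 0.47.
α = ln(0.47) / ln(34/100) = -0.7550226/-1.0788097 ≈ 0.6999.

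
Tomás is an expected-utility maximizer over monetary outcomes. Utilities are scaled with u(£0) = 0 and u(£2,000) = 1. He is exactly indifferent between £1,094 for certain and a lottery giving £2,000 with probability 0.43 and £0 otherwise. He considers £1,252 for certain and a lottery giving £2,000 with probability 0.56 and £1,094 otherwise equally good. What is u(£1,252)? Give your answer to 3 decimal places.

From the first indifference, u(£1,094) = 0.43·u(£2,000) + 0.57·u(£0) = 0.43·1 + 0.57·0 = 0.43.
Then u(£1,252) = 0.56·u(£2,000) + 0.44·u(£1,094) = 0.56·1.00 + 0.44·0.43 = 0.7492.

0.749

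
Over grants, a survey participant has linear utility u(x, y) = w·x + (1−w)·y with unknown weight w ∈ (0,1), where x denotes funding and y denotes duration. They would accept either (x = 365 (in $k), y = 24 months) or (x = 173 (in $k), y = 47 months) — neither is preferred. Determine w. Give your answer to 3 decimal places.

u(365,24) = u(173,47) means w·365 + (1−w)·24 = w·173 + (1−w)·47.
Collecting terms: w·192 = (1−w)·23.
The marginal rate of substitution is 23/192, so w = 23/(192+23) = 0.107.

w = 0.107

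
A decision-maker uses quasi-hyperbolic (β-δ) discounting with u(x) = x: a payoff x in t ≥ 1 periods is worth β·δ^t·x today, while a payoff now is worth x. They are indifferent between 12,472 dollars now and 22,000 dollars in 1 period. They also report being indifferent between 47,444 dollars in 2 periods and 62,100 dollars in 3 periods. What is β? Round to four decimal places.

The second indifference involves only future payoffs, so β cancels: β·δ^2·47444 = β·δ^3·62100, giving δ = 47444/62100 = 0.76399.
The first indifference: 12472 = β·δ·22000, so β = 12472/(δ·22000) = 12472/(0.76399·22000) ≈ 0.7420.

β ≈ 0.7420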